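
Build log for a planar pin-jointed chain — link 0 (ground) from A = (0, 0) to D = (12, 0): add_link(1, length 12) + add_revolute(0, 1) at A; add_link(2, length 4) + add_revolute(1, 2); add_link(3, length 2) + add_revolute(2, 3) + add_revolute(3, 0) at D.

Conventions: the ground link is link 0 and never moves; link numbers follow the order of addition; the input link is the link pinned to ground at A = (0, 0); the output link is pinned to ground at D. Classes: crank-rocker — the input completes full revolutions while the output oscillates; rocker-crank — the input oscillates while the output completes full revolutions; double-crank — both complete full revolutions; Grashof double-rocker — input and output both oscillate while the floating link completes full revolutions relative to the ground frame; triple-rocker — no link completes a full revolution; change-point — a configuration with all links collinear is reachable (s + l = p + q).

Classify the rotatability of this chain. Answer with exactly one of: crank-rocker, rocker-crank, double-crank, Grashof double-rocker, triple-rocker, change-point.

lengths: ground=12, input=12, coupler=4, output=2
sorted: s=2 (shortest), l=12 (longest), p+q=16
s + l = 14 vs p + q = 16
s + l < p + q (Grashof) with shortest = output link → rocker-crank

rocker-crank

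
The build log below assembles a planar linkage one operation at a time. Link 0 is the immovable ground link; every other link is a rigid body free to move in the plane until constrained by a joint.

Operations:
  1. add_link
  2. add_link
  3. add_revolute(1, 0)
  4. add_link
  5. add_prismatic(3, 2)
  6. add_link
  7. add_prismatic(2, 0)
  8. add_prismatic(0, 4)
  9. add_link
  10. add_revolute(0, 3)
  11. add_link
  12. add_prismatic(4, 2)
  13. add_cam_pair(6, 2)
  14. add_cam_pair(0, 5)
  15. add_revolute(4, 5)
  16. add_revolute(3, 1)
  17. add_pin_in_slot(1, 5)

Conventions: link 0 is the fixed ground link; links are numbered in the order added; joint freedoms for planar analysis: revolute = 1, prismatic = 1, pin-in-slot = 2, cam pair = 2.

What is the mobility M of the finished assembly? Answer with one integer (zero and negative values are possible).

link 0 = ground. State L|J1|J2 = 1|0|0
+link1  2|0|0
+link2  3|0|0
R(1,0) f=1→J1  3|1|0
+link3  4|1|0
P(3,2) f=1→J1  4|2|0
+link4  5|2|0
P(2,0) f=1→J1  5|3|0
P(0,4) f=1→J1  5|4|0
+link5  6|4|0
R(0,3) f=1→J1  6|5|0
+link6  7|5|0
P(4,2) f=1→J1  7|6|0
C(6,2) f=2→J2  7|6|1
C(0,5) f=2→J2  7|6|2
R(4,5) f=1→J1  7|7|2
R(3,1) f=1→J1  7|8|2
PS(1,5) f=2→J2  7|8|3
M = 3(7−1)−2·8−3 = 18−16−3 = -1

M = -1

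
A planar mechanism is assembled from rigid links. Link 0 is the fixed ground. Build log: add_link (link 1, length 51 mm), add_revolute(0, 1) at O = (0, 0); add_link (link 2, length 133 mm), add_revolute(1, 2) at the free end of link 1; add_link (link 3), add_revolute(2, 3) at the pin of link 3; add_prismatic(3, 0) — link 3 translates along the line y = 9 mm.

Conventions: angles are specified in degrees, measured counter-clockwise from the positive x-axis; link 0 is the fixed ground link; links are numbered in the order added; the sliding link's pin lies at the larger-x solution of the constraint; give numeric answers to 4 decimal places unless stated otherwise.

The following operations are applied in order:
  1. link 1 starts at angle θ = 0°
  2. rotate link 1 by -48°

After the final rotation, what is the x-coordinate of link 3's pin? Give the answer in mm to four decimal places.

geometry: r = 51 mm, L = 133 mm, e = 9 mm; θ starts at 0°
rotate link 1 by -48°: θ ← 0° -48° = -48°
crank pin P = (r cos θ, r sin θ) = (34.125661, -37.900386)
h = r sin θ − e = -37.900386 − 9 = -46.900386
x = r cos θ + √(L² − h²) = 34.125661 + 124.456232 = 158.581893

158.5819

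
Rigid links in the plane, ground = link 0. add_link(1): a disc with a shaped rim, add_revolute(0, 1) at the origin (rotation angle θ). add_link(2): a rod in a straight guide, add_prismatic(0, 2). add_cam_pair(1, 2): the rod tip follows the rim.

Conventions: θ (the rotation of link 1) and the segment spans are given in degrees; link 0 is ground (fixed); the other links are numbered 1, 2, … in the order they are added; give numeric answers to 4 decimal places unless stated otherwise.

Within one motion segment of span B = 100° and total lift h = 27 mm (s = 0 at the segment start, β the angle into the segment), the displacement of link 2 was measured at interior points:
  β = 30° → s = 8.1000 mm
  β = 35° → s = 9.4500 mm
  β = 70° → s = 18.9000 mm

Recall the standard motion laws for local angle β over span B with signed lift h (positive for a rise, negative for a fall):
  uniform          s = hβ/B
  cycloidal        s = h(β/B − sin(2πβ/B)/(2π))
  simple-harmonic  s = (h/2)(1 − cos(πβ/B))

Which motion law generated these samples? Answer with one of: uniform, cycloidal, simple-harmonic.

candidates at β/B = r: uniform s = h·r (linear in β); cycloidal s = h·(r − sin(2πr)/(2π)); simple-harmonic s = (h/2)(1 − cos(πr))
β=30°: printed 8.1000 | uniform 8.1000, cycloidal 4.0131, simple-harmonic 5.5649
β=35°: printed 9.4500 | uniform 9.4500, cycloidal 5.9735, simple-harmonic 7.3711
β=70°: printed 18.9000 | uniform 18.9000, cycloidal 22.9869, simple-harmonic 21.4351
only one law matches every sample → uniform

uniform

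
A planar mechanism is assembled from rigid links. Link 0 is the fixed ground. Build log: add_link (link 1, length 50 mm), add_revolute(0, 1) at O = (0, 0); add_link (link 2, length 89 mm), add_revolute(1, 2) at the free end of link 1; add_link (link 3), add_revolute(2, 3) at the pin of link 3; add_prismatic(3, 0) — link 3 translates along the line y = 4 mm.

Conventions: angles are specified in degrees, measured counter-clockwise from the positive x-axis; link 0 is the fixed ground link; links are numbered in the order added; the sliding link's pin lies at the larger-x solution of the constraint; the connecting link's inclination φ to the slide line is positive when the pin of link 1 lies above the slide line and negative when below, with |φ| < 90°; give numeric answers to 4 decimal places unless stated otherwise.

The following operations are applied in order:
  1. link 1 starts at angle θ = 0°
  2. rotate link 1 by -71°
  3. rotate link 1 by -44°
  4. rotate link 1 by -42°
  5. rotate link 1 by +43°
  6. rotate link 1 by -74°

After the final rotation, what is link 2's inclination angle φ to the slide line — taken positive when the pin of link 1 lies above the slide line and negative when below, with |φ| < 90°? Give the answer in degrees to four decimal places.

geometry: r = 50 mm, L = 89 mm, e = 4 mm; θ starts at 0°
rotate link 1 by -71°: θ ← 0° -71° = -71°
rotate link 1 by -44°: θ ← -71° -44° = -115°
rotate link 1 by -42°: θ ← -115° -42° = -157°
rotate link 1 by +43°: θ ← -157° +43° = -114°
rotate link 1 by -74°: θ ← -114° -74° = -188°
h = r sin θ − e = 6.958655 − 4 = 2.958655
sin φ = h / L = 2.958655 / 89 = 0.03324332
φ = arcsin(0.03324332) = 1.905053°

1.9051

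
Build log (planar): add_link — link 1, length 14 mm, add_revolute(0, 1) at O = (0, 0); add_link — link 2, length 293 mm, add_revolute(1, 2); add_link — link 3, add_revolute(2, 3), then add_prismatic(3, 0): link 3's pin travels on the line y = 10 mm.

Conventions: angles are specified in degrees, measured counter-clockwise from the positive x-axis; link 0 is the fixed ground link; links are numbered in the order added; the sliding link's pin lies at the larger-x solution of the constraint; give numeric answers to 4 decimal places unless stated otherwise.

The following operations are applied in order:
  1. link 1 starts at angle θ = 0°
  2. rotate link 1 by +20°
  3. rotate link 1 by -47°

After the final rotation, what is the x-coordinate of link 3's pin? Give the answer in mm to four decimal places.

geometry: r = 14 mm, L = 293 mm, e = 10 mm; θ starts at 0°
rotate link 1 by +20°: θ ← 0° +20° = 20°
rotate link 1 by -47°: θ ← 20° -47° = -27°
crank pin P = (r cos θ, r sin θ) = (12.474091, -6.355867)
h = r sin θ − e = -6.355867 − 10 = -16.355867
x = r cos θ + √(L² − h²) = 12.474091 + 292.543135 = 305.017226

305.0172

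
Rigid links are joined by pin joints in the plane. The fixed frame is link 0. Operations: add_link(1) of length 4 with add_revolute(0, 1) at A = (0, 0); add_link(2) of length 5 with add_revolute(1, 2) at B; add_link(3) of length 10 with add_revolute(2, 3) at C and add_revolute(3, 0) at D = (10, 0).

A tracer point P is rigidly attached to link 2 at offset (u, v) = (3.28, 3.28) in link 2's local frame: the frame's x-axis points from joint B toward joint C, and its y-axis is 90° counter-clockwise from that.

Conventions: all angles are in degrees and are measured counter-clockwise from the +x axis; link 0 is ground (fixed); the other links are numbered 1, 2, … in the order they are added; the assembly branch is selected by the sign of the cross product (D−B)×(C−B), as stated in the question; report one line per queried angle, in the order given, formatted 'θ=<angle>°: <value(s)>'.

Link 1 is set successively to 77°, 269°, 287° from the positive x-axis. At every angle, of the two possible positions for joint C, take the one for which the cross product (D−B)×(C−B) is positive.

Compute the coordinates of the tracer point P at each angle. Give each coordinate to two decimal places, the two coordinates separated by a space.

A=(0,0), D=(10.00,0)
θ=77°: B = A + 4.00·(cos77°, sin77°) = (0.8998, 3.8975)
θ=77°: |BD| = 9.8997
θ=77°: circle(B,5.00) ∩ circle(D,10.00): a=1.1618, h=4.8631
θ=77°:   candidates: C₊=(3.8824,7.9105) cross=48.144; C₋=(0.0532,-1.0303) cross=-48.144
θ=77°:   branch + wants cross > 0 → take C=(3.8824,7.9105) (cross=48.144)
θ=77°: ex = (C−B)/|BC| = (0.5965,0.8026); ey = (-0.8026,0.5965)
θ=77°: P = B + 3.28·ex + 3.28·ey = (0.2239,8.4866)
θ=269°: B = A + 4.00·(cos269°, sin269°) = (-0.0698, -3.9994)
θ=269°: |BD| = 10.8350
θ=269°: circle(B,5.00) ∩ circle(D,10.00): a=1.9565, h=4.6013
θ=269°:   candidates: C₊=(0.0500,0.9992) cross=49.855; C₋=(3.4469,-7.5536) cross=-49.855
θ=269°:   branch + wants cross > 0 → take C=(0.0500,0.9992) (cross=49.855)
θ=269°: ex = (C−B)/|BC| = (0.0240,0.9997); ey = (-0.9997,0.0240)
θ=269°: P = B + 3.28·ex + 3.28·ey = (-3.2702,-0.6417)
θ=287°: B = A + 4.00·(cos287°, sin287°) = (1.1695, -3.8252)
θ=287°: |BD| = 9.6234
θ=287°: circle(B,5.00) ∩ circle(D,10.00): a=0.9150, h=4.9156
θ=287°:   candidates: C₊=(0.0552,1.0490) cross=47.305; C₋=(3.9630,-7.9721) cross=-47.305
θ=287°:   branch + wants cross > 0 → take C=(0.0552,1.0490) (cross=47.305)
θ=287°: ex = (C−B)/|BC| = (-0.2229,0.9748); ey = (-0.9748,-0.2229)
θ=287°: P = B + 3.28·ex + 3.28·ey = (-2.7590,-1.3587)

θ=77°: 0.22 8.49
θ=269°: -3.27 -0.64
θ=287°: -2.76 -1.36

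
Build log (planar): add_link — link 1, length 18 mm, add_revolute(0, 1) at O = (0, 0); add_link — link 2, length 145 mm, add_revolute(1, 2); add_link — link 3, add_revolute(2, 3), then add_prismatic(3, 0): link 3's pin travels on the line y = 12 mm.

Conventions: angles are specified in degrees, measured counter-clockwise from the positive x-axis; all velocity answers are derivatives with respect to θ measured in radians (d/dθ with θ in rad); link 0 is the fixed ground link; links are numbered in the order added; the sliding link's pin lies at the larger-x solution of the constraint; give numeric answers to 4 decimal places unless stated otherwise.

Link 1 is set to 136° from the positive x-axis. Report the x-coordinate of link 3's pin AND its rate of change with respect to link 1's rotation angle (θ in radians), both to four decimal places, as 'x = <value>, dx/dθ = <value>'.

geometry: r = 18 mm, L = 145 mm, e = 12 mm
crank pin P = (r cos θ, r sin θ) = (-12.948116, 12.503851)
h = r sin θ − e = 12.503851 − 12 = 0.503851
x = r cos θ + √(L² − h²) = -12.948116 + 144.999125 = 132.051008
dx/dθ = −r sin θ − h·r cos θ/√(L² − h²) (θ in radians; h = 0.503851) = -12.458858

x = 132.0510, dx/dθ = -12.4589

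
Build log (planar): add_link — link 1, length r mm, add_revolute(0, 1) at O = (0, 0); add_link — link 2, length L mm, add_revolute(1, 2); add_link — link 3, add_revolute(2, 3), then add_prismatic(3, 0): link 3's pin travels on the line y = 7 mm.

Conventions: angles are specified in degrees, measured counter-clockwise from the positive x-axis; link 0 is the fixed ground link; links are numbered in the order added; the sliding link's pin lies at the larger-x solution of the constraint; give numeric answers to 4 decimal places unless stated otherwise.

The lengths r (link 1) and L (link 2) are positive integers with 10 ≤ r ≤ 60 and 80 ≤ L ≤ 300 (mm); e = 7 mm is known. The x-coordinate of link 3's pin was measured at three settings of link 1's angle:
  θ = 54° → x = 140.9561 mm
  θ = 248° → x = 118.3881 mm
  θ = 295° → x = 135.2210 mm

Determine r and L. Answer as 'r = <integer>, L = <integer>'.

constraint per measurement: (x − r cos θ)² + (r sin θ − e)² = L²
subtracting the θ₁ and θ₂ equations cancels the r² and L² terms:
r = (x₁² − x₂²) / (2[(x₁cos θ₁ + e sin θ₁) − (x₂cos θ₂ + e sin θ₂)]) = 21.0000 → r = 21
L² = (x₁ − r cos θ₁)² + (r sin θ₁ − e)² = 16640.9906 → L = 129.0000 → L = 129
check at θ₃=295°: x = 135.2210 (printed 135.2210) ✓

r = 21, L = 129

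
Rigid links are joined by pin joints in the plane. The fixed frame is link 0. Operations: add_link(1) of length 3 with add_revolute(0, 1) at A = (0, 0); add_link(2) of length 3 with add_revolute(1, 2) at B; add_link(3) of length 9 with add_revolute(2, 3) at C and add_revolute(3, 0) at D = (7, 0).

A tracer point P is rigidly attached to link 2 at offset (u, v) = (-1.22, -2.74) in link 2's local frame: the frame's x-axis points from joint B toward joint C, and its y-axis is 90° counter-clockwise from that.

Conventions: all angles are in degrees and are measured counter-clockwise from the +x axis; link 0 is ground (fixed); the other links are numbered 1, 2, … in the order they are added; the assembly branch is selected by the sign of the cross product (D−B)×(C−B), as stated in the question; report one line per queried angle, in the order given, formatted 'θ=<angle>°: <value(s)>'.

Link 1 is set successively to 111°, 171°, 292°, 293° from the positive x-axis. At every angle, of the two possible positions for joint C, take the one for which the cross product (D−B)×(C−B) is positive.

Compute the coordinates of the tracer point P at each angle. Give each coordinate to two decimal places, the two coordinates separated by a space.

A=(0,0), D=(7.00,0)
θ=111°: B = A + 3.00·(cos111°, sin111°) = (-1.0751, 2.8007)
θ=111°: |BD| = 8.5470
θ=111°: circle(B,3.00) ∩ circle(D,9.00): a=0.0615, h=2.9994
θ=111°:   candidates: C₊=(-0.0341,5.6143) cross=25.636; C₋=(-1.9998,-0.0532) cross=-25.636
θ=111°:   branch + wants cross > 0 → take C=(-0.0341,5.6143) (cross=25.636)
θ=111°: ex = (C−B)/|BC| = (0.3470,0.9379); ey = (-0.9379,0.3470)
θ=111°: P = B + -1.22·ex + -2.74·ey = (1.0713,0.7058)
θ=171°: B = A + 3.00·(cos171°, sin171°) = (-2.9631, 0.4693)
θ=171°: |BD| = 9.9741
θ=171°: circle(B,3.00) ∩ circle(D,9.00): a=1.3777, h=2.6649
θ=171°:   candidates: C₊=(-1.4615,3.0665) cross=26.580; C₋=(-1.7123,-2.2575) cross=-26.580
θ=171°:   branch + wants cross > 0 → take C=(-1.4615,3.0665) (cross=26.580)
θ=171°: ex = (C−B)/|BC| = (0.5005,0.8657); ey = (-0.8657,0.5005)
θ=171°: P = B + -1.22·ex + -2.74·ey = (-1.2016,-1.9583)
θ=292°: B = A + 3.00·(cos292°, sin292°) = (1.1238, -2.7816)
θ=292°: |BD| = 6.5013
θ=292°: circle(B,3.00) ∩ circle(D,9.00): a=-2.2867, h=1.9419
θ=292°:   candidates: C₊=(-1.7739,-2.0048) cross=12.625; C₋=(-0.1122,-5.5151) cross=-12.625
θ=292°:   branch + wants cross > 0 → take C=(-1.7739,-2.0048) (cross=12.625)
θ=292°: ex = (C−B)/|BC| = (-0.9659,0.2589); ey = (-0.2589,-0.9659)
θ=292°: P = B + -1.22·ex + -2.74·ey = (3.0117,-0.4509)
θ=293°: B = A + 3.00·(cos293°, sin293°) = (1.1722, -2.7615)
θ=293°: |BD| = 6.4490
θ=293°: circle(B,3.00) ∩ circle(D,9.00): a=-2.3578, h=1.8549
θ=293°:   candidates: C₊=(-1.7528,-2.0949) cross=11.962; C₋=(-0.1642,-5.4474) cross=-11.962
θ=293°:   branch + wants cross > 0 → take C=(-1.7528,-2.0949) (cross=11.962)
θ=293°: ex = (C−B)/|BC| = (-0.9750,0.2222); ey = (-0.2222,-0.9750)
θ=293°: P = B + -1.22·ex + -2.74·ey = (2.9706,-0.3611)

θ=111°: 1.07 0.71
θ=171°: -1.20 -1.96
θ=292°: 3.01 -0.45
θ=293°: 2.97 -0.36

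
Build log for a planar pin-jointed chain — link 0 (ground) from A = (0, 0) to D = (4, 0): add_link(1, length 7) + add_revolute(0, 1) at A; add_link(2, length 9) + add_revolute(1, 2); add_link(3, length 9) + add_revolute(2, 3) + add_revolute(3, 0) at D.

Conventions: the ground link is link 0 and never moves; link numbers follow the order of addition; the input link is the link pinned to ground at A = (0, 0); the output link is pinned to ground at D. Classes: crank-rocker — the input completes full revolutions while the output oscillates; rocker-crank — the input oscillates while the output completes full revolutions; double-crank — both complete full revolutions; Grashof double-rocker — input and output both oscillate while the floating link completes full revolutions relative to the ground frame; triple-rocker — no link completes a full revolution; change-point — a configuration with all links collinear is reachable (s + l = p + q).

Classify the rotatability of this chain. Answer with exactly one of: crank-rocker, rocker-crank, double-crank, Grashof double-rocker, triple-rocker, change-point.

lengths: ground=4, input=7, coupler=9, output=9
sorted: s=4 (shortest), l=9 (longest), p+q=16
s + l = 13 vs p + q = 16
s + l < p + q (Grashof) with shortest = ground link → double-crank

double-crank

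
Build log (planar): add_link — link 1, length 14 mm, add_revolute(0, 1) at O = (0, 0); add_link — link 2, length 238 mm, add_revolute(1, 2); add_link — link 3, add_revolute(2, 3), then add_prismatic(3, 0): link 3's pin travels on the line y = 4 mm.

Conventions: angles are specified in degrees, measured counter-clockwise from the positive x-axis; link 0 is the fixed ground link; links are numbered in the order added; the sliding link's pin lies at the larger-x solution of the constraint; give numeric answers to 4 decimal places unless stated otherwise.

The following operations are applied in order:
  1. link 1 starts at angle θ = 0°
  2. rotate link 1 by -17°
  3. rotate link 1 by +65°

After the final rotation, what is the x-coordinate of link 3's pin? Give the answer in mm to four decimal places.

geometry: r = 14 mm, L = 238 mm, e = 4 mm; θ starts at 0°
rotate link 1 by -17°: θ ← 0° -17° = -17°
rotate link 1 by +65°: θ ← -17° +65° = 48°
crank pin P = (r cos θ, r sin θ) = (9.367828, 10.404028)
h = r sin θ − e = 10.404028 − 4 = 6.404028
x = r cos θ + √(L² − h²) = 9.367828 + 237.913826 = 247.281654

247.2817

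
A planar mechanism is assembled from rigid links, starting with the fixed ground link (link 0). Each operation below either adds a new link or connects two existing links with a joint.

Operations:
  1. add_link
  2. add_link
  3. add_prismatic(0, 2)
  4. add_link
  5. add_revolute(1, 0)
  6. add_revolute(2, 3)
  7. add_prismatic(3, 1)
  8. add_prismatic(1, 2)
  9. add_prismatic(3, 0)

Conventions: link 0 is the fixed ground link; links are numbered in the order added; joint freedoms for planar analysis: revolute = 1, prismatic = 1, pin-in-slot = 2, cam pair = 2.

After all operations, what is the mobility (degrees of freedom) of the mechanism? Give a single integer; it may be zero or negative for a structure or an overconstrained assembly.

link 0 = ground. State L|J1|J2 = 1|0|0
+link1  2|0|0
+link2  3|0|0
P(0,2) f=1→J1  3|1|0
+link3  4|1|0
R(1,0) f=1→J1  4|2|0
R(2,3) f=1→J1  4|3|0
P(3,1) f=1→J1  4|4|0
P(1,2) f=1→J1  4|5|0
P(3,0) f=1→J1  4|6|0
M = 3(4−1)−2·6−0 = 9−12−0 = -3

M = -3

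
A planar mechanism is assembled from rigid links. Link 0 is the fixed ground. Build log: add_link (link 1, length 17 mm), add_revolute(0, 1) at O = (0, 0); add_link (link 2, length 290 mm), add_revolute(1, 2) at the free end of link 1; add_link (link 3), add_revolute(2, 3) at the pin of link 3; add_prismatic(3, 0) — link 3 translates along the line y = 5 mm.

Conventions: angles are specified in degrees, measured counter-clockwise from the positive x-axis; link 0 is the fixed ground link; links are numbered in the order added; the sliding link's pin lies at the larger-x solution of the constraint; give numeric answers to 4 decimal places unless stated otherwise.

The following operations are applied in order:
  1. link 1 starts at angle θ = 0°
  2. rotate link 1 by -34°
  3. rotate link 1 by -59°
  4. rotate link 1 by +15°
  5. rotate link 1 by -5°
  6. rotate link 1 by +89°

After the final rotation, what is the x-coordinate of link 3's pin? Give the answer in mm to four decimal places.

geometry: r = 17 mm, L = 290 mm, e = 5 mm; θ starts at 0°
rotate link 1 by -34°: θ ← 0° -34° = -34°
rotate link 1 by -59°: θ ← -34° -59° = -93°
rotate link 1 by +15°: θ ← -93° +15° = -78°
rotate link 1 by -5°: θ ← -78° -5° = -83°
rotate link 1 by +89°: θ ← -83° +89° = 6°
crank pin P = (r cos θ, r sin θ) = (16.906872, 1.776984)
h = r sin θ − e = 1.776984 − 5 = -3.223016
x = r cos θ + √(L² − h²) = 16.906872 + 289.982089 = 306.888962

306.8890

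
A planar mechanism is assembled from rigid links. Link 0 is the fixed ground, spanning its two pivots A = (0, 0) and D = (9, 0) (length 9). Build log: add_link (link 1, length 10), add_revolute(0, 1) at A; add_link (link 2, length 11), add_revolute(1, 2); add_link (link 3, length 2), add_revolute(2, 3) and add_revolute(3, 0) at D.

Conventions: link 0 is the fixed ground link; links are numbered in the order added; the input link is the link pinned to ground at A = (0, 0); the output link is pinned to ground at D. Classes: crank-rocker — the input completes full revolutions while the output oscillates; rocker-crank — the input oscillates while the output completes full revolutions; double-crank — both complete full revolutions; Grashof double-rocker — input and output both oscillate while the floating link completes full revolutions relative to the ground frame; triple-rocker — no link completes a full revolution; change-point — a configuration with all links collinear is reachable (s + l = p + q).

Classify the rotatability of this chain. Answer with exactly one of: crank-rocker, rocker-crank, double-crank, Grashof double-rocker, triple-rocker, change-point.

lengths: ground=9, input=10, coupler=11, output=2
sorted: s=2 (shortest), l=11 (longest), p+q=19
s + l = 13 vs p + q = 19
s + l < p + q (Grashof) with shortest = output link → rocker-crank

rocker-crank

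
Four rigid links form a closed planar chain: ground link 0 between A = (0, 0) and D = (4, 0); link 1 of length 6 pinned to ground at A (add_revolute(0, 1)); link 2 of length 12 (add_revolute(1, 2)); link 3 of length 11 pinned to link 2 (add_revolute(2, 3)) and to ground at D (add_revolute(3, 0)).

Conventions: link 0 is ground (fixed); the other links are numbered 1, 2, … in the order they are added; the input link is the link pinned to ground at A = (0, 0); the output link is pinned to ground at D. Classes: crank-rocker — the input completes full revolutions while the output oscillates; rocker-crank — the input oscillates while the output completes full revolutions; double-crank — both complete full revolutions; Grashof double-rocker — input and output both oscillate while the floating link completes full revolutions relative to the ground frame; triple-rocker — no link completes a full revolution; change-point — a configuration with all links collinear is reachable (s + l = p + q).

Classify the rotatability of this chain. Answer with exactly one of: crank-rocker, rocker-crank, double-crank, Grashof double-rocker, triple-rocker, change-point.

lengths: ground=4, input=6, coupler=12, output=11
sorted: s=4 (shortest), l=12 (longest), p+q=17
s + l = 16 vs p + q = 17
s + l < p + q (Grashof) with shortest = ground link → double-crank

double-crank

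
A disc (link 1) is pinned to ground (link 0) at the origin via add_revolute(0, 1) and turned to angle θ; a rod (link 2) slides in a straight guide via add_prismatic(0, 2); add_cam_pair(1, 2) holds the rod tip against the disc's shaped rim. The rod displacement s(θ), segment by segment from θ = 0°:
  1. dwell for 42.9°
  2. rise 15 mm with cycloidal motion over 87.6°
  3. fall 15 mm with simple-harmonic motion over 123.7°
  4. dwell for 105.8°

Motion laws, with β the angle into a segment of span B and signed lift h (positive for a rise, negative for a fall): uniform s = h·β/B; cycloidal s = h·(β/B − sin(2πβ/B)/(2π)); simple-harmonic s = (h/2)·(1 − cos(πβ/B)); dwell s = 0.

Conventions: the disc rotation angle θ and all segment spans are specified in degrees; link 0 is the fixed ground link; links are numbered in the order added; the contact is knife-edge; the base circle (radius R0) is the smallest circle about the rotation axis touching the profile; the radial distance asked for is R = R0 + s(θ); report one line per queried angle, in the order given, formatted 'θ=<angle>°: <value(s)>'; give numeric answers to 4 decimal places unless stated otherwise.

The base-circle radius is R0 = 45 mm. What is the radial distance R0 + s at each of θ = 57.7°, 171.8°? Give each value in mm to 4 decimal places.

segment 1 (0° to 42.9°, dwell): s unchanged at 0.0000
θ = 57.7° falls in segment 2 (42.9° to 130.5°, cycloidal, h = 15): β = 57.7 − 42.9 = 14.8°, B = 87.6°; Δs = 15·(0.1689 − sin(2π·0.1689)/(2π)) = 0.4499; s = 0.0000 + 0.4499 = 0.4499
segment 2 (42.9° to 130.5°, cycloidal, h = 15) is passed completely: s = 0.0000 + (15) = 15.0000
θ = 171.8° falls in segment 3 (130.5° to 254.2°, simple-harmonic, h = -15): β = 171.8 − 130.5 = 41.3°, B = 123.7°; Δs = -15/2·(1 − cos(π·0.3339)) = -3.7610; s = 15.0000 − 3.7610 = 11.2390
θ=57.7°: R = R0 + s = 45 + 0.4499 = 45.4499
θ=171.8°: R = R0 + s = 45 + 11.2390 = 56.2390

θ=57.7°: 45.4499
θ=171.8°: 56.2390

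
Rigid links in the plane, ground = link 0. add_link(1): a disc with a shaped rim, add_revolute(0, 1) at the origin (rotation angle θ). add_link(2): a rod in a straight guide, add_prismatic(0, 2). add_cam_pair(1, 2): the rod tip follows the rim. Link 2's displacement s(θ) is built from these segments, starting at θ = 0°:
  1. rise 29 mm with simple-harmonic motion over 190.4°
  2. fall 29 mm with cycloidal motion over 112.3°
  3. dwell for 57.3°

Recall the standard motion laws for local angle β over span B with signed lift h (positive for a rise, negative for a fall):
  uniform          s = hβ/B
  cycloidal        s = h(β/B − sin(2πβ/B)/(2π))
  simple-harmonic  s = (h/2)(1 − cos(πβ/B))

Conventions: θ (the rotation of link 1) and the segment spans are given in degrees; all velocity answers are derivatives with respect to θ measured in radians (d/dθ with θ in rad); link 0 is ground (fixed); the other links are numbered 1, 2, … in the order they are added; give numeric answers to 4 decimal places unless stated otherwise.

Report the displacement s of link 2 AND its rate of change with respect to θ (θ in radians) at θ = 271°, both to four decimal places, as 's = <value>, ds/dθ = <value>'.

segment 1 (0° to 190.4°, simple-harmonic, h = 29) is passed completely: s = 0.0000 + (29) = 29.0000
θ = 271° falls in segment 2 (190.4° to 302.7°, cycloidal, h = -29): β = 271 − 190.4 = 80.6°, B = 112.3°; Δs = -29·(0.7177 − sin(2π·0.7177)/(2π)) = -25.3348; s = 29.0000 − 25.3348 = 3.6652
velocity in seg [190.4°–302.7°] (cycloidal), θ in radians: β = 80.6° = 1.4067 rad, B = 112.3° = 1.9600 rad; ds/dθ = (h/B)(1 − cos(2πβ/B)) = ((-29)/1.9600)(1 − cos(2π·0.7177)) = -17.776234 mm/rad

s = 3.6652, ds/dθ = -17.7762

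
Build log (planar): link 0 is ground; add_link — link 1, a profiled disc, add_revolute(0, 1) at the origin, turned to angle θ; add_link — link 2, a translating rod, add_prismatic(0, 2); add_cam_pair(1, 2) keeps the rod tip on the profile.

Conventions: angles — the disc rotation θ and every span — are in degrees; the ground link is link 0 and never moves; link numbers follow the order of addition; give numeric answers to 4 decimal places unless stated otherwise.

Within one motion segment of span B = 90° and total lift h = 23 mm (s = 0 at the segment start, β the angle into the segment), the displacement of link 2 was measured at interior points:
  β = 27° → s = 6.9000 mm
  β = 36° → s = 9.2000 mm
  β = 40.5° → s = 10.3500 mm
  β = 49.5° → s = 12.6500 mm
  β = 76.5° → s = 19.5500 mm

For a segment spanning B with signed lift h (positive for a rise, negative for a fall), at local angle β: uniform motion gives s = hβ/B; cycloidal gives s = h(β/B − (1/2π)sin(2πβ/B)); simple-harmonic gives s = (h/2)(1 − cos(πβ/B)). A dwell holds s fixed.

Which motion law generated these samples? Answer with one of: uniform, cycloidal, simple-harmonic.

candidates at β/B = r: uniform s = h·r (linear in β); cycloidal s = h·(r − sin(2πr)/(2π)); simple-harmonic s = (h/2)(1 − cos(πr))
β=27°: printed 6.9000 | uniform 6.9000, cycloidal 3.4186, simple-harmonic 4.7405
β=36°: printed 9.2000 | uniform 9.2000, cycloidal 7.0484, simple-harmonic 7.9463
β=40.5°: printed 10.3500 | uniform 10.3500, cycloidal 9.2188, simple-harmonic 9.7010
β=49.5°: printed 12.6500 | uniform 12.6500, cycloidal 13.7812, simple-harmonic 13.2990
β=76.5°: printed 19.5500 | uniform 19.5500, cycloidal 22.5115, simple-harmonic 21.7466
only one law matches every sample → uniform

uniform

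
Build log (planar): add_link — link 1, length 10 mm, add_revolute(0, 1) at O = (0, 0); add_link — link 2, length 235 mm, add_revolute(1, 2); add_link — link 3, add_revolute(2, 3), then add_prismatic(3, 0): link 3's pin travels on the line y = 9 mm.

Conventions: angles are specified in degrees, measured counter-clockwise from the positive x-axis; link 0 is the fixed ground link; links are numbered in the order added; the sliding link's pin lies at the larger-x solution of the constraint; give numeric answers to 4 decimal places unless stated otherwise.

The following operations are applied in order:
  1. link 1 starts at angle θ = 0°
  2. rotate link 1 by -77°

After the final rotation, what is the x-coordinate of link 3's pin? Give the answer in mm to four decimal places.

geometry: r = 10 mm, L = 235 mm, e = 9 mm; θ starts at 0°
rotate link 1 by -77°: θ ← 0° -77° = -77°
crank pin P = (r cos θ, r sin θ) = (2.249511, -9.743701)
h = r sin θ − e = -9.743701 − 9 = -18.743701
x = r cos θ + √(L² − h²) = 2.249511 + 234.251305 = 236.500815

236.5008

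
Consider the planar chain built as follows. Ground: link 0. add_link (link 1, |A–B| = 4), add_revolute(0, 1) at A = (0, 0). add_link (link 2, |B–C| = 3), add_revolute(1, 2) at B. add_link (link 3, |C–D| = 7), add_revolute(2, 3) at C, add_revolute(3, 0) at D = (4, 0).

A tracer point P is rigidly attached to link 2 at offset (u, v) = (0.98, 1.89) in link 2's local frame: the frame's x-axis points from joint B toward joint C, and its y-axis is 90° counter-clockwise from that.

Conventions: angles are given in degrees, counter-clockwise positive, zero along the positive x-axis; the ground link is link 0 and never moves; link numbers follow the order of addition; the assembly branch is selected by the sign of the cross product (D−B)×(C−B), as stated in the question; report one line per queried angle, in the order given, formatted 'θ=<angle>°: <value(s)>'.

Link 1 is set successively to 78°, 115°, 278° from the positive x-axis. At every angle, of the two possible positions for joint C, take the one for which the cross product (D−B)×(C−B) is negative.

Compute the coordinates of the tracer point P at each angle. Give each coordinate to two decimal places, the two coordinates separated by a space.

A=(0,0), D=(4.00,0)
θ=78°: B = A + 4.00·(cos78°, sin78°) = (0.8316, 3.9126)
θ=78°: |BD| = 5.0346
θ=78°: circle(B,3.00) ∩ circle(D,7.00): a=-1.4553, h=2.6234
θ=78°:   candidates: C₊=(1.9546,6.6945) cross=13.208; C₋=(-2.1229,3.3926) cross=-13.208
θ=78°:   branch - wants cross < 0 → take C=(-2.1229,3.3926) (cross=-13.208)
θ=78°: ex = (C−B)/|BC| = (-0.9849,-0.1733); ey = (0.1733,-0.9849)
θ=78°: P = B + 0.98·ex + 1.89·ey = (0.1941,1.8813)
θ=115°: B = A + 4.00·(cos115°, sin115°) = (-1.6905, 3.6252)
θ=115°: |BD| = 6.7471
θ=115°: circle(B,3.00) ∩ circle(D,7.00): a=0.4093, h=2.9719
θ=115°:   candidates: C₊=(0.2516,5.9118) cross=20.052; C₋=(-2.9421,0.8988) cross=-20.052
θ=115°:   branch - wants cross < 0 → take C=(-2.9421,0.8988) (cross=-20.052)
θ=115°: ex = (C−B)/|BC| = (-0.4172,-0.9088); ey = (0.9088,-0.4172)
θ=115°: P = B + 0.98·ex + 1.89·ey = (-0.3817,1.9461)
θ=278°: B = A + 4.00·(cos278°, sin278°) = (0.5567, -3.9611)
θ=278°: |BD| = 5.2485
θ=278°: circle(B,3.00) ∩ circle(D,7.00): a=-1.1864, h=2.7554
θ=278°:   candidates: C₊=(-2.3012,-3.0487) cross=14.462; C₋=(1.8579,-6.6642) cross=-14.462
θ=278°:   branch - wants cross < 0 → take C=(1.8579,-6.6642) (cross=-14.462)
θ=278°: ex = (C−B)/|BC| = (0.4337,-0.9010); ey = (0.9010,0.4337)
θ=278°: P = B + 0.98·ex + 1.89·ey = (2.6847,-4.0243)

θ=78°: 0.19 1.88
θ=115°: -0.38 1.95
θ=278°: 2.68 -4.02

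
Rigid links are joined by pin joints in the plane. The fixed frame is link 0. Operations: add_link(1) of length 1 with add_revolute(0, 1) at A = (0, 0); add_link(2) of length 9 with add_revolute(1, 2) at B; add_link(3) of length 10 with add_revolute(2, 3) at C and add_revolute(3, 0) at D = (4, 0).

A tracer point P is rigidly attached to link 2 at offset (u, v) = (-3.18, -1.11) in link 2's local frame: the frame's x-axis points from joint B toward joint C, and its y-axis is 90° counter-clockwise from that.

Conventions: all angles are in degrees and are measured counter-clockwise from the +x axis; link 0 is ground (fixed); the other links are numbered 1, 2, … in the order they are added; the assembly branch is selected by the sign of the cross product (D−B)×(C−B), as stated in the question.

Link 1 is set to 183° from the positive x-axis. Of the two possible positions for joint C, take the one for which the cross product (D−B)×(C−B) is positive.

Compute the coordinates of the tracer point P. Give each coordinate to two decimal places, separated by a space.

A=(0,0), D=(4.00,0)
B = A + 1.00·(cos183°, sin183°) = (-0.9986, -0.0523)
|BD| = 4.9989
circle(B,9.00) ∩ circle(D,10.00): a=0.5990, h=8.9800
  candidates: C₊=(-0.4936,8.9335) cross=44.890; C₋=(-0.3056,-9.0256) cross=-44.890
  branch + wants cross > 0 → take C=(-0.4936,8.9335) (cross=44.890)
ex = (C−B)/|BC| = (0.0561,0.9984); ey = (-0.9984,0.0561)
P = B + -3.18·ex + -1.11·ey = (-0.0688,-3.2896)

-0.07 -3.29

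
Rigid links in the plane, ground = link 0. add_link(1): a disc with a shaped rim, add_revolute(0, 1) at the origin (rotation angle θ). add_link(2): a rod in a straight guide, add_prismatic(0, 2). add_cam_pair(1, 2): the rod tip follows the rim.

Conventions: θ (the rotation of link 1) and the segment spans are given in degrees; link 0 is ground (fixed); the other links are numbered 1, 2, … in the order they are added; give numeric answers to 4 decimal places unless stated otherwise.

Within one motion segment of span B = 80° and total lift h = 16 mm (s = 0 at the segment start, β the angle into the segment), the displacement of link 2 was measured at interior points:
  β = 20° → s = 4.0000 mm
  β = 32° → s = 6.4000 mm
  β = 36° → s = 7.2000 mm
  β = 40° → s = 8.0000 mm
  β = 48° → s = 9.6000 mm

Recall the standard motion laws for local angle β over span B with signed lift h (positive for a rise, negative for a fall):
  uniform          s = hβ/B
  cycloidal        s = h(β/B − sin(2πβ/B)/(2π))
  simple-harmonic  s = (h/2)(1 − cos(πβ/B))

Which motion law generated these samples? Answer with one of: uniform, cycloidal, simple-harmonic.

candidates at β/B = r: uniform s = h·r (linear in β); cycloidal s = h·(r − sin(2πr)/(2π)); simple-harmonic s = (h/2)(1 − cos(πr))
β=20°: printed 4.0000 | uniform 4.0000, cycloidal 1.4535, simple-harmonic 2.3431
β=32°: printed 6.4000 | uniform 6.4000, cycloidal 4.9032, simple-harmonic 5.5279
β=36°: printed 7.2000 | uniform 7.2000, cycloidal 6.4131, simple-harmonic 6.7485
β=40°: printed 8.0000 | uniform 8.0000, cycloidal 8.0000, simple-harmonic 8.0000
β=48°: printed 9.6000 | uniform 9.6000, cycloidal 11.0968, simple-harmonic 10.4721
only one law matches every sample → uniform

uniform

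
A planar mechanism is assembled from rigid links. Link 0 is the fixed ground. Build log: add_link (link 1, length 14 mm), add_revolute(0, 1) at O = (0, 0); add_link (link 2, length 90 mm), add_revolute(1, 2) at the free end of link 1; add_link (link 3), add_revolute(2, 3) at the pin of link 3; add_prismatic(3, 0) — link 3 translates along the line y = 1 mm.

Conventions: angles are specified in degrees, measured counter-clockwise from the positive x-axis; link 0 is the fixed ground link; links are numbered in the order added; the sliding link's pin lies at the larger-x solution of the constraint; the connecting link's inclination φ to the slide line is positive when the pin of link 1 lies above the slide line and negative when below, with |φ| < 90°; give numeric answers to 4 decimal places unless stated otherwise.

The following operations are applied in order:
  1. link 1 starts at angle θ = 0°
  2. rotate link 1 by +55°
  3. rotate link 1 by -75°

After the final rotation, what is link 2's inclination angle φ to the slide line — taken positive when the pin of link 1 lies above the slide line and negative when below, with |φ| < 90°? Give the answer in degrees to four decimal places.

geometry: r = 14 mm, L = 90 mm, e = 1 mm; θ starts at 0°
rotate link 1 by +55°: θ ← 0° +55° = 55°
rotate link 1 by -75°: θ ← 55° -75° = -20°
h = r sin θ − e = -4.788282 − 1 = -5.788282
sin φ = h / L = -5.788282 / 90 = -0.06431424
φ = arcsin(-0.06431424) = -3.687480°

-3.6875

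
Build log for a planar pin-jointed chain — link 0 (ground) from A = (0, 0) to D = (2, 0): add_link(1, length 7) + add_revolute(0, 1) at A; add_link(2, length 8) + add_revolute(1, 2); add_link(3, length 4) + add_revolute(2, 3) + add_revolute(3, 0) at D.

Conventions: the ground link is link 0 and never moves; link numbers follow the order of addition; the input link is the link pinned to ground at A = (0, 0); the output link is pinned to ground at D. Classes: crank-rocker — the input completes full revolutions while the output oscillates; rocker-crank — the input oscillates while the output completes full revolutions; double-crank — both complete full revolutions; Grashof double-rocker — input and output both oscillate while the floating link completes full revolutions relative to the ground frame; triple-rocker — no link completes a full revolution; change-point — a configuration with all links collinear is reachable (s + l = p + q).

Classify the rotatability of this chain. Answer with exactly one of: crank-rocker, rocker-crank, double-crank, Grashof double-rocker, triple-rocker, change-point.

lengths: ground=2, input=7, coupler=8, output=4
sorted: s=2 (shortest), l=8 (longest), p+q=11
s + l = 10 vs p + q = 11
s + l < p + q (Grashof) with shortest = ground link → double-crank

double-crank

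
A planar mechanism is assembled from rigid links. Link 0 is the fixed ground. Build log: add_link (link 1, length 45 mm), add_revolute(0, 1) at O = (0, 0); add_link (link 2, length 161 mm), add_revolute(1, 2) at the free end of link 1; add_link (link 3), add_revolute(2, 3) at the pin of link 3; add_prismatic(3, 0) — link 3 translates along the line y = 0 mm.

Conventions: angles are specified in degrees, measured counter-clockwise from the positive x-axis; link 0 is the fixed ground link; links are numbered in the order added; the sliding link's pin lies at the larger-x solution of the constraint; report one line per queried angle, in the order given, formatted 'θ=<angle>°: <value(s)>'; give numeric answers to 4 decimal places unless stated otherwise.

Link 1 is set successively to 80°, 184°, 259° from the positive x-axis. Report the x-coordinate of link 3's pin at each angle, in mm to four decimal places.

geometry: r = 45 mm, L = 161 mm, e = 0 mm
θ=80°: crank pin P = (r cos θ, r sin θ) = (7.814168, 44.316349)
θ=80°: h = r sin θ − e = 44.316349 − 0 = 44.316349
θ=80°: x = r cos θ + √(L² − h²) = 7.814168 + 154.780687 = 162.594855
θ=184°: crank pin P = (r cos θ, r sin θ) = (-44.890382, -3.139041)
θ=184°: h = r sin θ − e = -3.139041 − 0 = -3.139041
θ=184°: x = r cos θ + √(L² − h²) = -44.890382 + 160.969396 = 116.079014
θ=259°: crank pin P = (r cos θ, r sin θ) = (-8.586405, -44.173223)
θ=259°: h = r sin θ − e = -44.173223 − 0 = -44.173223
θ=259°: x = r cos θ + √(L² − h²) = -8.586405 + 154.821595 = 146.235190

θ=80°: 162.5949
θ=184°: 116.0790
θ=259°: 146.2352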